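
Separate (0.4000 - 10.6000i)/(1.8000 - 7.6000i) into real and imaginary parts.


Multiply by conjugate: (0.4000 - 10.6000i)(1.8000 + 7.6000i) / (1.8^2 + (-7.6)^2)
Numerator real = 0.4*1.8 - (10.6)*(-7.6) = 81.28
Numerator imag = -10.6*1.8 - 0.4*(-7.6) = -16.04
Denominator = 61
Re(z) = 81.28/61 = 1.3325
Im(z) = -16.04/61 = -0.2630

Re(z) = 1.3325, Im(z) = -0.2630


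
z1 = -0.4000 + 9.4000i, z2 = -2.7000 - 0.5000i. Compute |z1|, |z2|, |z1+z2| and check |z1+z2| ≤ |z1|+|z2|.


|z1| = sqrt((-0.4)^2 + 9.4^2) = sqrt(88.52) = 9.4085
|z2| = sqrt((-2.7)^2 + (-0.5)^2) = sqrt(7.54) = 2.7459
z1+z2 = -3.1000 + 8.9000i
|z1+z2| = sqrt(88.82) = 9.4244
|z1|+|z2| = 9.4085 + 2.7459 = 12.1544

|z1+z2| = 9.4244 ≤ |z1|+|z2| = 12.1544 (verified)


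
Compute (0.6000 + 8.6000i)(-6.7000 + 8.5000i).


Real = 0.6*(-6.7) - 8.6*8.5 = -4.02 - 73.1 = -77.12
Imag = 0.6*8.5 - (6.7)*8.6 = 5.1 - (57.62) = -52.52

-77.1200 - 52.5200i


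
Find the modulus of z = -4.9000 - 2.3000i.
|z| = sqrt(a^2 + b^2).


|z| = sqrt((-4.9)^2 + (-2.3)^2) = sqrt(24.01 + 5.29) = sqrt(29.3) = 5.4129

|z| = 5.4129


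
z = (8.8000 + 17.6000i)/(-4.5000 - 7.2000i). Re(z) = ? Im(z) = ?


Multiply by conjugate: (8.8000 + 17.6000i)(-4.5000 + 7.2000i) / ((-4.5)^2 + (-7.2)^2)
Numerator real = 8.8*(-4.5) + 17.6*(-7.2) = -166.32
Numerator imag = 17.6*(-4.5) - 8.8*(-7.2) = -15.84
Denominator = 72.09
Re(z) = -166.32/72.09 = -2.3071
Im(z) = -15.84/72.09 = -0.2197

Re(z) = -2.3071, Im(z) = -0.2197


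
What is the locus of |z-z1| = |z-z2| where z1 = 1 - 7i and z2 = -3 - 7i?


Equal distances means the locus is the perpendicular bisector of z1 and z2.
Midpoint = ((1+(-3))/2, (-7+(-7))/2) = (-1.0000, -7.0000)

Perpendicular bisector through (-1.0000, -7.0000)


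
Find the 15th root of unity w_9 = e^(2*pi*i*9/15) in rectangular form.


Angle = 360*9/15 = 216°
a = cos(216°) = -0.8090
b = sin(216°) = -0.5878

-0.8090 - 0.5878i


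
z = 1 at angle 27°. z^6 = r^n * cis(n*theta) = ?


r^6 = 1^6 = 1
n*theta = 6*27° = 162° = 162° (mod 360)
a = 1*cos(162°) = -0.9511
b = 1*sin(162°) = 0.3090

1 cis(162°) = -0.9511 + 0.3090i


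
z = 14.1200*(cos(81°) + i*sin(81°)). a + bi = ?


a = 14.1200*cos(81°) = 14.1200*0.1564345 = 2.2089
b = 14.1200*sin(81°) = 14.1200*0.98769 = 13.9462

2.2089 + 13.9462i


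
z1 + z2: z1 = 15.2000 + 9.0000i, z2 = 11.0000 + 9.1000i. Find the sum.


Real: 15.2 + 11 = 26.2
Imag: 9 + 9.1 = 18.1

26.2000 + 18.1000i


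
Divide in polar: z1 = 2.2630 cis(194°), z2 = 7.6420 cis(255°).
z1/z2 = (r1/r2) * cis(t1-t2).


r = 2.2630 / 7.6420 = 0.2961
theta = 194° - 255° = -61° = 299° (mod 360)

0.2961 cis(299°)


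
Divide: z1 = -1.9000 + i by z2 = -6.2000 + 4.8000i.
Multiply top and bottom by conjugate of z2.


Conjugate of z2 = -6.2000 - 4.8000i
Numerator: (-1.9000 + i)(-6.2000 - 4.8000i) = 16.5800 + 2.9200i
Denominator: (-6.2)^2 + 4.8^2 = 61.48
Result = (16.5800 + 2.9200i)/61.48

0.2697 + 0.0475i


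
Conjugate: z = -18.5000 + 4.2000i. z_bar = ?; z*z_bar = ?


z_bar = -18.5000 - 4.2000i
z*z_bar = (-18.5)^2 + 4.2^2 = 342.25 + 17.64 = 359.89

z_bar = -18.5000 - 4.2000i, z*z_bar = 359.89


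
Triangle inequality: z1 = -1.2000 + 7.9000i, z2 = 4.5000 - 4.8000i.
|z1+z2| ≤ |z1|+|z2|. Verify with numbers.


|z1| = sqrt((-1.2)^2 + 7.9^2) = sqrt(63.85) = 7.9906
|z2| = sqrt(4.5^2 + (-4.8)^2) = sqrt(43.29) = 6.5795
z1+z2 = 3.3000 + 3.1000i
|z1+z2| = sqrt(20.5) = 4.5277
|z1|+|z2| = 7.9906 + 6.5795 = 14.5701

|z1+z2| = 4.5277 ≤ |z1|+|z2| = 14.5701 (verified)


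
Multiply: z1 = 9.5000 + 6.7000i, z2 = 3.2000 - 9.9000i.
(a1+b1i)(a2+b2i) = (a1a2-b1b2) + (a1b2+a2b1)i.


Real = 9.5*3.2 - 6.7*(-9.9) = 30.4 - (-66.33) = 96.73
Imag = 9.5*(-9.9) + 3.2*6.7 = -94.05 + 21.44 = -72.61

96.7300 - 72.6100i


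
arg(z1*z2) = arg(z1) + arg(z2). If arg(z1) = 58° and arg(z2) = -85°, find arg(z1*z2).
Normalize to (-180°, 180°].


arg(z1*z2) = 58° - 85° = -27°
Normalized to (-180°, 180°]: -27°

-27°


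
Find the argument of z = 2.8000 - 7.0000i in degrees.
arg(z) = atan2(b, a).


Re = 2.8, Im = -7
arg = atan2(-7, 2.8) = -68.1986 degrees

arg(z) = -68.1986 degrees


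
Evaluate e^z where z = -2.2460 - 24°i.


e^-2.2460 = 0.1058
cos(-24°) = 0.91355
sin(-24°) = -0.4067
Real = 0.1058*0.91355 = 0.0967
Imag = 0.1058*(-0.4067) = -0.0430

0.0967 - 0.0430i


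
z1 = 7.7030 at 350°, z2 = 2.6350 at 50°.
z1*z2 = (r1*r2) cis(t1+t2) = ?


r = 7.7030 * 2.6350 = 20.2974
theta = 350° + 50° = 400° = 40° (mod 360)

20.2974 cis(40°)


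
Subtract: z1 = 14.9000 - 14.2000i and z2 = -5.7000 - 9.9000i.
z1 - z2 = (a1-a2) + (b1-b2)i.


Real: 14.9 + 5.7 = 20.6
Imag: -14.2 + 9.9 = -4.3

20.6000 - 4.3000i


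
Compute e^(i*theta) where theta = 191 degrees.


cos(191°) = -0.9816
sin(191°) = -0.1908

e^(i*191°) = -0.9816 - 0.1908i


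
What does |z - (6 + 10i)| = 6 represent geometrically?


|z - z0| = r is a circle with center z0 and radius r.
Center = (6, 10), radius = 6

Circle with center (6, 10) and radius 6


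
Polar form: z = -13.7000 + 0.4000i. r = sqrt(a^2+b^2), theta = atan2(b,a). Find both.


r = sqrt(187.69+0.16) = sqrt(187.85) = 13.7058
theta = atan2(0.4, -13.7) = 178.3276 degrees

r = 13.7058, theta = 178.3276 degrees


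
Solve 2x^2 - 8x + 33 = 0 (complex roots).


disc = (-8)^2 - 4*2*33 = 64 - 264 = -200
sqrt(|disc|) = sqrt(200) = 14.1421
Real part = 8/(2*2) = 2.0000
Imag part = 14.1421/(2*2) = 3.5355

2.0000 ± 3.5355i


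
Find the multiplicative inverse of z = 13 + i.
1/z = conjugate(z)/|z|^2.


|z|^2 = 169+1 = 170
1/z = (13 - 1i)/170

1/z = 0.0765 - 0.0059i


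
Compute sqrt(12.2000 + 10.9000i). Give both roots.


|z| = sqrt(148.84+118.81) = 16.3600
sqrt((|z|+a)/2) = sqrt((16.3600+12.2)/2) = sqrt(14.2800) = 3.7789
sqrt((|z|-a)/2) = sqrt((16.3600-12.2)/2) = sqrt(2.0800) = 1.4422

±(3.7789 + 1.4422i) i.e. 3.7789 + 1.4422i and -3.7789 - 1.4422i


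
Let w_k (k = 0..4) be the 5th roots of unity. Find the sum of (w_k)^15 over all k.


The roots are w_k = w^k with w = e^(2*pi*i/5), and (w^k)^15 = (w^15)^k.
So S = 1 + u + u^2 + ... + u^(4) with u = w^15.
15 = 3*5 + 0, so 15 is a multiple of 5 and u = (w^5)^3 = 1.
Every one of the 5 terms equals 1: S = 5

S = 5


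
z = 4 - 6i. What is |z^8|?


|z| = sqrt(16+36) = sqrt(52) = 7.2111
|z^8| = |z|^8 = (sqrt(52))^8 = 52^4 = 7311616

|z^8| = 7311616


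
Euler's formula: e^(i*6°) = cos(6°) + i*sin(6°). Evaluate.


cos(6°) = 0.9945
sin(6°) = 0.1045

e^(i*6°) = 0.9945 + 0.1045i


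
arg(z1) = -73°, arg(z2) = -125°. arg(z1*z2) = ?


arg(z1*z2) = -73° - 125° = -198°
Normalized to (-180°, 180°]: 162°

162°


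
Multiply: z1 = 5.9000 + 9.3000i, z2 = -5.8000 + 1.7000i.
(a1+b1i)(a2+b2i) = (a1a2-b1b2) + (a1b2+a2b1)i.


Real = 5.9*(-5.8) - 9.3*1.7 = -34.22 - 15.81 = -50.03
Imag = 5.9*1.7 - (5.8)*9.3 = 10.03 - (53.94) = -43.91

-50.0300 - 43.9100i


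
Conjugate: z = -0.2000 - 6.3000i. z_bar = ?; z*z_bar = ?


z_bar = -0.2000 + 6.3000i
z*z_bar = (-0.2)^2 + (-6.3)^2 = 0.04 + 39.69 = 39.73

z_bar = -0.2000 + 6.3000i, z*z_bar = 39.73


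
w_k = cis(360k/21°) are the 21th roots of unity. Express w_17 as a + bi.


Angle = 360*17/21 = 291.4286°
a = cos(291.4286°) = 0.3653
b = sin(291.4286°) = -0.9309

0.3653 - 0.9309i


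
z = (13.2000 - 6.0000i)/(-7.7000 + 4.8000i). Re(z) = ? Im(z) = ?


Multiply by conjugate: (13.2000 - 6.0000i)(-7.7000 - 4.8000i) / ((-7.7)^2 + 4.8^2)
Numerator real = 13.2*(-7.7) - (6)*4.8 = -130.44
Numerator imag = -6*(-7.7) - 13.2*4.8 = -17.16
Denominator = 82.33
Re(z) = -130.44/82.33 = -1.5844
Im(z) = -17.16/82.33 = -0.2084

Re(z) = -1.5844, Im(z) = -0.2084


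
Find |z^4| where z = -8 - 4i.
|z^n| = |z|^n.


|z| = sqrt(64+16) = sqrt(80) = 8.9443
|z^4| = |z|^4 = (sqrt(80))^4 = 80^2 = 6400

|z^4| = 6400


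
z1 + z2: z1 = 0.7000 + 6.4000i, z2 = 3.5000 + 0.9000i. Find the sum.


Real: 0.7 + 3.5 = 4.2
Imag: 6.4 + 0.9 = 7.3

4.2000 + 7.3000i


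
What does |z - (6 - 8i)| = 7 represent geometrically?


|z - z0| = r is a circle with center z0 and radius r.
Center = (6, -8), radius = 7

Circle with center (6, -8) and radius 7


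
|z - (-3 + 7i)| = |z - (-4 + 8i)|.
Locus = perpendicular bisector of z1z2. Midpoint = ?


Equal distances means the locus is the perpendicular bisector of z1 and z2.
Midpoint = ((-3+(-4))/2, (7+8)/2) = (-3.5000, 7.5000)

Perpendicular bisector through (-3.5000, 7.5000)


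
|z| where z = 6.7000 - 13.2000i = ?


|z| = sqrt(6.7^2 + (-13.2)^2) = sqrt(44.89 + 174.24) = sqrt(219.13) = 14.8030

|z| = 14.8030


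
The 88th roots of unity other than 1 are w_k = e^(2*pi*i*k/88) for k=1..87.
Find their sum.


With w = e^(2*pi*i/88), all 88 of the 88th roots of unity w^0 = 1, w, ..., w^(87) sum to 0: 1 + w + ... + w^(87) = (1 - w^88)/(1 - w) = 0 since w^88 = 1, w ≠ 1.
Removing the root 1: w + w^2 + ... + w^(87) = 0 - 1 = -1

Sum = -1


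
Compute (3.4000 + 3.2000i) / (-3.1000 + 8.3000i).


Conjugate of z2 = -3.1000 - 8.3000i
Numerator: (3.4000 + 3.2000i)(-3.1000 - 8.3000i) = 16.0200 - 38.1400i
Denominator: (-3.1)^2 + 8.3^2 = 78.5
Result = (16.0200 - 38.1400i)/78.5

0.2041 - 0.4859i


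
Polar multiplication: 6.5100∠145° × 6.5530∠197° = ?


r = 6.5100 * 6.5530 = 42.6600
theta = 145° + 197° = 342° = 342° (mod 360)

42.6600 cis(342°)


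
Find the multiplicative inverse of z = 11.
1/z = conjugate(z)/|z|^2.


|z|^2 = 121+0 = 121
1/z = (11 - 0i)/121

1/z = 0.0909 + 0i


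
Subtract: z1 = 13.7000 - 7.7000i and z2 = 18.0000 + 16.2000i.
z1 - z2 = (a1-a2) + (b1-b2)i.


Real: 13.7 - 18 = -4.3
Imag: -7.7 - 16.2 = -23.9

-4.3000 - 23.9000i


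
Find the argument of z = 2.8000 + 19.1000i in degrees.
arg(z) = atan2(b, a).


Re = 2.8, Im = 19.1
arg = atan2(19.1, 2.8) = 81.6600 degrees

arg(z) = 81.6600 degrees


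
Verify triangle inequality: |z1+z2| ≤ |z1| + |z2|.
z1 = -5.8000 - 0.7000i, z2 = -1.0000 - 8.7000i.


|z1| = sqrt((-5.8)^2 + (-0.7)^2) = sqrt(34.13) = 5.8421
|z2| = sqrt((-1)^2 + (-8.7)^2) = sqrt(76.69) = 8.7573
z1+z2 = -6.8000 - 9.4000i
|z1+z2| = sqrt(134.6) = 11.6017
|z1|+|z2| = 5.8421 + 8.7573 = 14.5994

|z1+z2| = 11.6017 ≤ |z1|+|z2| = 14.5994 (verified)


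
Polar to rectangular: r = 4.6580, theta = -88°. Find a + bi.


a = 4.6580*cos(-88°) = 4.6580*0.0349 = 0.1626
b = 4.6580*sin(-88°) = 4.6580*(-0.9994) = -4.6552

0.1626 - 4.6552i


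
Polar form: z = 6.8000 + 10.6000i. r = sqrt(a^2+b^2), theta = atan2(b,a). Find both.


r = sqrt(46.24+112.36) = sqrt(158.6) = 12.5936
theta = atan2(10.6, 6.8) = 57.3194 degrees

r = 12.5936, theta = 57.3194 degrees


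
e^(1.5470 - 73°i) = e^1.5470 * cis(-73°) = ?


e^1.5470 = 4.6974
cos(-73°) = 0.29237
sin(-73°) = -0.9563
Real = 4.6974*0.29237 = 1.3734
Imag = 4.6974*(-0.9563) = -4.4921

1.3734 - 4.4921i


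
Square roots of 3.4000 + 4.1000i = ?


|z| = sqrt(11.56+16.81) = 5.3263
sqrt((|z|+a)/2) = sqrt((5.3263+3.4)/2) = sqrt(4.3632) = 2.0888
sqrt((|z|-a)/2) = sqrt((5.3263-3.4)/2) = sqrt(0.9632) = 0.9814

±(2.0888 + 0.9814i) i.e. 2.0888 + 0.9814i and -2.0888 - 0.9814i


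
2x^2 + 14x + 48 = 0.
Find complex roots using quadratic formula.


disc = 14^2 - 4*2*48 = 196 - 384 = -188
sqrt(|disc|) = sqrt(188) = 13.7113
Real part = -14/(2*2) = -3.5000
Imag part = 13.7113/(2*2) = 3.4278

-3.5000 ± 3.4278i


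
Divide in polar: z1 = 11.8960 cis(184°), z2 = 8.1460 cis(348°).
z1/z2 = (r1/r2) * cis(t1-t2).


r = 11.8960 / 8.1460 = 1.4603
theta = 184° - 348° = -164° = 196° (mod 360)

1.4603 cis(196°)


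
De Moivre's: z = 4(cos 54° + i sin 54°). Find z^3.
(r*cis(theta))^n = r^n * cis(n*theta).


r^3 = 4^3 = 64
n*theta = 3*54° = 162° = 162° (mod 360)
a = 64*cos(162°) = -60.8676
b = 64*sin(162°) = 19.7771

64 cis(162°) = -60.8676 + 19.7771i


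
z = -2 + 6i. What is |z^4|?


|z| = sqrt(4+36) = sqrt(40) = 6.3246
|z^4| = |z|^4 = (sqrt(40))^4 = 40^2 = 1600

|z^4| = 1600


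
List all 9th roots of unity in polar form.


The 9th roots of unity are cis(360k/9°) for k=0..8
Angle step = 360/9 = 40°
Primitive root: cis(40°)
Primitive root = 0.7660 + 0.6428i

9 roots at angles: 0°, 40°, 80°, 120°, 160°, 200°, 240°, 280°, 320°


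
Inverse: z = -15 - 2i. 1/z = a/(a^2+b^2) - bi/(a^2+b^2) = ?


|z|^2 = 225+4 = 229
1/z = (-15 + 2i)/229

1/z = -0.0655 + 0.0087i


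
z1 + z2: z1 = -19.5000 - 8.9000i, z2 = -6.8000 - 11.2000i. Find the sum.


Real: -19.5 - 6.8 = -26.3
Imag: -8.9 - 11.2 = -20.1

-26.3000 - 20.1000i


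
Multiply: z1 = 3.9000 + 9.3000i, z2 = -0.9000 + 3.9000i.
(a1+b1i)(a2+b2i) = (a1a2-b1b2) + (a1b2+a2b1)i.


Real = 3.9*(-0.9) - 9.3*3.9 = -3.51 - 36.27 = -39.78
Imag = 3.9*3.9 - (0.9)*9.3 = 15.21 - (8.37) = 6.84

-39.7800 + 6.8400i


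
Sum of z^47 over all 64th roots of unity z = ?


The roots are w_k = w^k with w = e^(2*pi*i/64), and (w^k)^47 = (w^47)^k.
So S = 1 + u + u^2 + ... + u^(63) with u = w^47.
47 = 0*64 + 47, so 47 is not a multiple of 64: u = w^47 ≠ 1 (w is a primitive 64th root), while u^64 = (w^64)^47 = 1.
Geometric series: S = (1 - u^64)/(1 - u) = (1 - 1)/(1 - u) = 0

S = 0


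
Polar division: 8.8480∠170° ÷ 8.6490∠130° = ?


r = 8.8480 / 8.6490 = 1.0230
theta = 170° - 130° = 40° = 40° (mod 360)

1.0230 cis(40°)


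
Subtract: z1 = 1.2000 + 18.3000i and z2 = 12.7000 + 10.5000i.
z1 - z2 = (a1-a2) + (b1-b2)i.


Real: 1.2 - 12.7 = -11.5
Imag: 18.3 - 10.5 = 7.8

-11.5000 + 7.8000i


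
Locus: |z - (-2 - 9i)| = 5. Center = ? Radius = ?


|z - z0| = r is a circle with center z0 and radius r.
Center = (-2, -9), radius = 5

Circle with center (-2, -9) and radius 5


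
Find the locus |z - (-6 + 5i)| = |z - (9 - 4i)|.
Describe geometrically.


Equal distances means the locus is the perpendicular bisector of z1 and z2.
Midpoint = ((-6+9)/2, (5+(-4))/2) = (1.5000, 0.5000)

Perpendicular bisector through (1.5000, 0.5000)


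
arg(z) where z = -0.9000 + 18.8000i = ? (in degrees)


Re = -0.9, Im = 18.8
arg = atan2(18.8, -0.9) = 92.7408 degrees

arg(z) = 92.7408 degrees


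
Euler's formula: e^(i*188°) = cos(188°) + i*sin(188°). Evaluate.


cos(188°) = -0.9903
sin(188°) = -0.1392

e^(i*188°) = -0.9903 - 0.1392i


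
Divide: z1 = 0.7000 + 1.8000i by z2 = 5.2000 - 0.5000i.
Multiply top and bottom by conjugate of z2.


Conjugate of z2 = 5.2000 + 0.5000i
Numerator: (0.7000 + 1.8000i)(5.2000 + 0.5000i) = 2.7400 + 9.7100i
Denominator: 5.2^2 + (-0.5)^2 = 27.29
Result = (2.7400 + 9.7100i)/27.29

0.1004 + 0.3558i


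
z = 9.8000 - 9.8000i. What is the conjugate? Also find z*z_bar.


z_bar = 9.8000 + 9.8000i
z*z_bar = 9.8^2 + (-9.8)^2 = 96.04 + 96.04 = 192.08

z_bar = 9.8000 + 9.8000i, z*z_bar = 192.08


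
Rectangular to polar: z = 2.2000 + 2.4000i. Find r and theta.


r = sqrt(4.84+5.76) = sqrt(10.6) = 3.2558
theta = atan2(2.4, 2.2) = 47.4896 degrees

r = 3.2558, theta = 47.4896 degrees


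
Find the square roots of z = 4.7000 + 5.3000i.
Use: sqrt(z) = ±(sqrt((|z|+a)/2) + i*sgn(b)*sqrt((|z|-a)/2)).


|z| = sqrt(22.09+28.09) = 7.0838
sqrt((|z|+a)/2) = sqrt((7.0838+4.7)/2) = sqrt(5.8919) = 2.4273
sqrt((|z|-a)/2) = sqrt((7.0838-4.7)/2) = sqrt(1.1919) = 1.0917

±(2.4273 + 1.0917i) i.e. 2.4273 + 1.0917i and -2.4273 - 1.0917i


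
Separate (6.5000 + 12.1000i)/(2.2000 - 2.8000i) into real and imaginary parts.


Multiply by conjugate: (6.5000 + 12.1000i)(2.2000 + 2.8000i) / (2.2^2 + (-2.8)^2)
Numerator real = 6.5*2.2 + 12.1*(-2.8) = -19.58
Numerator imag = 12.1*2.2 - 6.5*(-2.8) = 44.82
Denominator = 12.68
Re(z) = -19.58/12.68 = -1.5442
Im(z) = 44.82/12.68 = 3.5347

Re(z) = -1.5442, Im(z) = 3.5347


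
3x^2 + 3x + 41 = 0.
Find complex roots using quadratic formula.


disc = 3^2 - 4*3*41 = 9 - 492 = -483
sqrt(|disc|) = sqrt(483) = 21.9773
Real part = -3/(2*3) = -0.5000
Imag part = 21.9773/(2*3) = 3.6629

-0.5000 ± 3.6629i


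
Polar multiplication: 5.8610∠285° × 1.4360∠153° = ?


r = 5.8610 * 1.4360 = 8.4164
theta = 285° + 153° = 438° = 78° (mod 360)

8.4164 cis(78°)


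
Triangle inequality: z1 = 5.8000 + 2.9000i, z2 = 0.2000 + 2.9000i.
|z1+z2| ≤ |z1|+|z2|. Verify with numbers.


|z1| = sqrt(5.8^2 + 2.9^2) = sqrt(42.05) = 6.4846
|z2| = sqrt(0.2^2 + 2.9^2) = sqrt(8.45) = 2.9069
z1+z2 = 6.0000 + 5.8000i
|z1+z2| = sqrt(69.64) = 8.3451
|z1|+|z2| = 6.4846 + 2.9069 = 9.3915

|z1+z2| = 8.3451 ≤ |z1|+|z2| = 9.3915 (verified)


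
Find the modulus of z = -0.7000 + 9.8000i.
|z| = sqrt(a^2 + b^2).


|z| = sqrt((-0.7)^2 + 9.8^2) = sqrt(0.49 + 96.04) = sqrt(96.53) = 9.8250

|z| = 9.8250


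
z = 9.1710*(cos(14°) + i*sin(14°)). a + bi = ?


a = 9.1710*cos(14°) = 9.1710*0.9703 = 8.8986
b = 9.1710*sin(14°) = 9.1710*0.241922 = 2.2187

8.8986 + 2.2187i


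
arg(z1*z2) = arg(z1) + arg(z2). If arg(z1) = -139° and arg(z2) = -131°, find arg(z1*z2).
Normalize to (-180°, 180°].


arg(z1*z2) = -139° - 131° = -270°
Normalized to (-180°, 180°]: 90°

90°


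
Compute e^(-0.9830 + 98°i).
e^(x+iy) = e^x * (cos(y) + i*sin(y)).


e^-0.9830 = 0.37419
cos(98°) = -0.1392
sin(98°) = 0.99027
Real = 0.37419*(-0.1392) = -0.0521
Imag = 0.37419*0.99027 = 0.3705

-0.0521 + 0.3705i


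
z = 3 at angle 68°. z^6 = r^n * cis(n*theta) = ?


r^6 = 3^6 = 729
n*theta = 6*68° = 408° = 48° (mod 360)
a = 729*cos(48°) = 487.7962
b = 729*sin(48°) = 541.7526

729 cis(48°) = 487.7962 + 541.7526i


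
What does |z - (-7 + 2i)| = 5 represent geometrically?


|z - z0| = r is a circle with center z0 and radius r.
Center = (-7, 2), radius = 5

Circle with center (-7, 2) and radius 5


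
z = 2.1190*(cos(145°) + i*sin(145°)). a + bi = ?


a = 2.1190*cos(145°) = 2.1190*(-0.81915) = -1.7358
b = 2.1190*sin(145°) = 2.1190*0.57358 = 1.2154

-1.7358 + 1.2154i


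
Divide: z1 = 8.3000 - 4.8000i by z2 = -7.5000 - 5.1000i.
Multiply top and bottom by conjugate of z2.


Conjugate of z2 = -7.5000 + 5.1000i
Numerator: (8.3000 - 4.8000i)(-7.5000 + 5.1000i) = -37.7700 + 78.3300i
Denominator: (-7.5)^2 + (-5.1)^2 = 82.26
Result = (-37.7700 + 78.3300i)/82.26

-0.4592 + 0.9522i


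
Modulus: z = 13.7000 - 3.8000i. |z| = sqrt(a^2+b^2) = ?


|z| = sqrt(13.7^2 + (-3.8)^2) = sqrt(187.69 + 14.44) = sqrt(202.13) = 14.2172

|z| = 14.2172


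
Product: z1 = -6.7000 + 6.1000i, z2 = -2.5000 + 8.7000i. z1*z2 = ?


Real = -6.7*(-2.5) - 6.1*8.7 = 16.75 - 53.07 = -36.32
Imag = -6.7*8.7 - (2.5)*6.1 = -58.29 - (15.25) = -73.54

-36.3200 - 73.5400i


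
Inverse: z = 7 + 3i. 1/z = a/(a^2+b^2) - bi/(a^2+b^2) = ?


|z|^2 = 49+9 = 58
1/z = (7 - 3i)/58

1/z = 0.1207 - 0.0517i


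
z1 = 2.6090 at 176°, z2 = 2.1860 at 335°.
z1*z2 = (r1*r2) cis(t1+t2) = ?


r = 2.6090 * 2.1860 = 5.7033
theta = 176° + 335° = 511° = 151° (mod 360)

5.7033 cis(151°)


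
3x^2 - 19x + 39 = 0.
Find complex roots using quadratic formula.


disc = (-19)^2 - 4*3*39 = 361 - 468 = -107
sqrt(|disc|) = sqrt(107) = 10.3441
Real part = 19/(2*3) = 3.1667
Imag part = 10.3441/(2*3) = 1.7240

3.1667 ± 1.7240i


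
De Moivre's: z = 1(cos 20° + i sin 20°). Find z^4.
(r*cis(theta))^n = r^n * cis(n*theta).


r^4 = 1^4 = 1
n*theta = 4*20° = 80° = 80° (mod 360)
a = 1*cos(80°) = 0.1736
b = 1*sin(80°) = 0.9848

1 cis(80°) = 0.1736 + 0.9848i


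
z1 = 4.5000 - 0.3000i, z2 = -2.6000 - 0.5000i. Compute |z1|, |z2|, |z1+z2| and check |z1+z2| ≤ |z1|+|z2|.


|z1| = sqrt(4.5^2 + (-0.3)^2) = sqrt(20.34) = 4.5100
|z2| = sqrt((-2.6)^2 + (-0.5)^2) = sqrt(7.01) = 2.6476
z1+z2 = 1.9000 - 0.8000i
|z1+z2| = sqrt(4.25) = 2.0616
|z1|+|z2| = 4.5100 + 2.6476 = 7.1576

|z1+z2| = 2.0616 ≤ |z1|+|z2| = 7.1576 (verified)


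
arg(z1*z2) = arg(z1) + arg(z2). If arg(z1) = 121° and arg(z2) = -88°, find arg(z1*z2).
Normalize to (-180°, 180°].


arg(z1*z2) = 121° - 88° = 33°
Normalized to (-180°, 180°]: 33°

33°


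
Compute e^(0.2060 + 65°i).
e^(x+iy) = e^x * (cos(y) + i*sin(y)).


e^0.2060 = 1.22875
cos(65°) = 0.4226
sin(65°) = 0.9063
Real = 1.22875*0.4226 = 0.5193
Imag = 1.22875*0.9063 = 1.1136

0.5193 + 1.1136i


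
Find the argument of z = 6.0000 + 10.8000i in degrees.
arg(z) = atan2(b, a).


Re = 6, Im = 10.8
arg = atan2(10.8, 6) = 60.9454 degrees

arg(z) = 60.9454 degrees


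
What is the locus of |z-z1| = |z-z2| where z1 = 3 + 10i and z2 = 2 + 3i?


Equal distances means the locus is the perpendicular bisector of z1 and z2.
Midpoint = ((3+2)/2, (10+3)/2) = (2.5000, 6.5000)

Perpendicular bisector through (2.5000, 6.5000)


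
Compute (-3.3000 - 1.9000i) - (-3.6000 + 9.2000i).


Real: -3.3 + 3.6 = 0.3
Imag: -1.9 - 9.2 = -11.1

0.3000 - 11.1000i


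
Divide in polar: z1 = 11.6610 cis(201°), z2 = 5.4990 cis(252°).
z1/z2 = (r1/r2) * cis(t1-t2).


r = 11.6610 / 5.4990 = 2.1206
theta = 201° - 252° = -51° = 309° (mod 360)

2.1206 cis(309°)


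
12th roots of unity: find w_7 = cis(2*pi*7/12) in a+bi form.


Angle = 360*7/12 = 210°
a = cos(210°) = -0.8660
b = sin(210°) = -0.5000

-0.8660 - 0.5000i


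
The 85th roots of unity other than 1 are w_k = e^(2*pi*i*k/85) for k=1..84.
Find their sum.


With w = e^(2*pi*i/85), all 85 of the 85th roots of unity w^0 = 1, w, ..., w^(84) sum to 0: 1 + w + ... + w^(84) = (1 - w^85)/(1 - w) = 0 since w^85 = 1, w ≠ 1.
Removing the root 1: w + w^2 + ... + w^(84) = 0 - 1 = -1

Sum = -1


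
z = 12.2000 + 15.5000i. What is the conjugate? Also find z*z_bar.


z_bar = 12.2000 - 15.5000i
z*z_bar = 12.2^2 + 15.5^2 = 148.84 + 240.25 = 389.09

z_bar = 12.2000 - 15.5000i, z*z_bar = 389.09


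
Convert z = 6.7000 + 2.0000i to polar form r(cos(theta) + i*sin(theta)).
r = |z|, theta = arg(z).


r = sqrt(44.89+4) = sqrt(48.89) = 6.9921
theta = atan2(2, 6.7) = 16.6208 degrees

r = 6.9921, theta = 16.6208 degrees


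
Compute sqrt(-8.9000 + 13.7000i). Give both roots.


|z| = sqrt(79.21+187.69) = 16.3371
sqrt((|z|+a)/2) = sqrt((16.3371+(-8.9))/2) = sqrt(3.7185) = 1.9284
sqrt((|z|-a)/2) = sqrt((16.3371-(-8.9))/2) = sqrt(12.6185) = 3.5523

±(1.9284 + 3.5523i) i.e. 1.9284 + 3.5523i and -1.9284 - 3.5523i


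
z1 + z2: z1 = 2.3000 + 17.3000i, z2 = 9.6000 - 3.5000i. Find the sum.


Real: 2.3 + 9.6 = 11.9
Imag: 17.3 - 3.5 = 13.8

11.9000 + 13.8000i


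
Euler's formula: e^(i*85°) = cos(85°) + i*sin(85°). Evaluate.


cos(85°) = 0.0872
sin(85°) = 0.9962

e^(i*85°) = 0.0872 + 0.9962i


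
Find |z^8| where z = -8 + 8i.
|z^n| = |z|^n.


|z| = sqrt(64+64) = sqrt(128) = 11.3137
|z^8| = |z|^8 = (sqrt(128))^8 = 128^4 = 268435456

|z^8| = 268435456


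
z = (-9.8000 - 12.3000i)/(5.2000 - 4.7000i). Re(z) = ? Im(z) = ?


Multiply by conjugate: (-9.8000 - 12.3000i)(5.2000 + 4.7000i) / (5.2^2 + (-4.7)^2)
Numerator real = -9.8*5.2 - (12.3)*(-4.7) = 6.85
Numerator imag = -12.3*5.2 - (-9.8)*(-4.7) = -110.02
Denominator = 49.13
Re(z) = 6.85/49.13 = 0.1394
Im(z) = -110.02/49.13 = -2.2394

Re(z) = 0.1394, Im(z) = -2.2394


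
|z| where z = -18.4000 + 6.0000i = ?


|z| = sqrt((-18.4)^2 + 6^2) = sqrt(338.56 + 36) = sqrt(374.56) = 19.3536

|z| = 19.3536


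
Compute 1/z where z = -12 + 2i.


|z|^2 = 144+4 = 148
1/z = (-12 - 2i)/148

1/z = -0.0811 - 0.0135i


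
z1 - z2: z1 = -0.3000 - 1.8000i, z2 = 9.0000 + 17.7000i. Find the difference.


Real: -0.3 - 9 = -9.3
Imag: -1.8 - 17.7 = -19.5

-9.3000 - 19.5000i


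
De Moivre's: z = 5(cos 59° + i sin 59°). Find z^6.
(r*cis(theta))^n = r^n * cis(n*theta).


r^6 = 5^6 = 15625
n*theta = 6*59° = 354° = 354° (mod 360)
a = 15625*cos(354°) = 15539.4046
b = 15625*sin(354°) = -1633.2572

15625 cis(354°) = 15539.4046 - 1633.2572i


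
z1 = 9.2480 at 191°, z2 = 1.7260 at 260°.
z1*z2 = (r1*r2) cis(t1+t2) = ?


r = 9.2480 * 1.7260 = 15.9620
theta = 191° + 260° = 451° = 91° (mod 360)

15.9620 cis(91°)


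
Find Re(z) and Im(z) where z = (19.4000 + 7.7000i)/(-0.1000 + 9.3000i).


Multiply by conjugate: (19.4000 + 7.7000i)(-0.1000 - 9.3000i) / ((-0.1)^2 + 9.3^2)
Numerator real = 19.4*(-0.1) + 7.7*9.3 = 69.67
Numerator imag = 7.7*(-0.1) - 19.4*9.3 = -181.19
Denominator = 86.5
Re(z) = 69.67/86.5 = 0.8054
Im(z) = -181.19/86.5 = -2.0947

Re(z) = 0.8054, Im(z) = -2.0947


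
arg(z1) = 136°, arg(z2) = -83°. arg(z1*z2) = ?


arg(z1*z2) = 136° - 83° = 53°
Normalized to (-180°, 180°]: 53°

53°


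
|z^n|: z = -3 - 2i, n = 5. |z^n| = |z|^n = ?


|z| = sqrt(9+4) = sqrt(13) = 3.6056
|z^5| = |z|^5 = (sqrt(13))^5 = 13^2 * sqrt(13) = 169*sqrt(13)

|z^5| = 169*sqrt(13) ≈ 609.3382


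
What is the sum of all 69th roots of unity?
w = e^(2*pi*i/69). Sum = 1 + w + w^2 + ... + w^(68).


The sum of all 69th roots of unity is 0.
Geometric series: (1 - w^69)/(1 - w) = (1-1)/(1-w) = 0 since w^69 = 1, w ≠ 1.
Alternatively: coefficient of z^68 in z^69 - 1 is 0.

0


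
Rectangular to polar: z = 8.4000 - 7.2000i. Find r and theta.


r = sqrt(70.56+51.84) = sqrt(122.4) = 11.0635
theta = atan2(-7.2, 8.4) = -40.6013 degrees

r = 11.0635, theta = -40.6013 degrees


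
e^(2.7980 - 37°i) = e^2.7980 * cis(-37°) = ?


e^2.7980 = 16.4118
cos(-37°) = 0.7986355
sin(-37°) = -0.60182
Real = 16.4118*0.7986355 = 13.1070
Imag = 16.4118*(-0.60182) = -9.8769

13.1070 - 9.8769i


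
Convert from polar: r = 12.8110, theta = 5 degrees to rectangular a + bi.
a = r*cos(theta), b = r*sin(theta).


a = 12.8110*cos(5°) = 12.8110*0.9962 = 12.7623
b = 12.8110*sin(5°) = 12.8110*0.08716 = 1.1166

12.7623 + 1.1166i


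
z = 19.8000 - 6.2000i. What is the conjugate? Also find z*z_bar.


z_bar = 19.8000 + 6.2000i
z*z_bar = 19.8^2 + (-6.2)^2 = 392.04 + 38.44 = 430.48

z_bar = 19.8000 + 6.2000i, z*z_bar = 430.48


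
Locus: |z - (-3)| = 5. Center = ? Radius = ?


|z - z0| = r is a circle with center z0 and radius r.
Center = (-3, 0), radius = 5

Circle with center (-3, 0) and radius 5


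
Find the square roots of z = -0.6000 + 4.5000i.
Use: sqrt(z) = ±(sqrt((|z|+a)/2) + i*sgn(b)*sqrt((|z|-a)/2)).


|z| = sqrt(0.36+20.25) = 4.5398
sqrt((|z|+a)/2) = sqrt((4.5398+(-0.6))/2) = sqrt(1.9699) = 1.4035
sqrt((|z|-a)/2) = sqrt((4.5398-(-0.6))/2) = sqrt(2.5699) = 1.6031

±(1.4035 + 1.6031i) i.e. 1.4035 + 1.6031i and -1.4035 - 1.6031i


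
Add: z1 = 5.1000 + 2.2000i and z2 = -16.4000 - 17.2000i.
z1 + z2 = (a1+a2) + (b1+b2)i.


Real: 5.1 - 16.4 = -11.3
Imag: 2.2 - 17.2 = -15

-11.3000 - 15.0000i


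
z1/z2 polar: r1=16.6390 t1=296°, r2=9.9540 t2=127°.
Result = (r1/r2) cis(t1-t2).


r = 16.6390 / 9.9540 = 1.6716
theta = 296° - 127° = 169° = 169° (mod 360)

1.6716 cis(169°)


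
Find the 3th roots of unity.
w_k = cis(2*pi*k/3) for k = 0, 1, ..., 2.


The 3th roots of unity are cis(360k/3°) for k=0..2
Angle step = 360/3 = 120°
Primitive root: cis(120°)
Primitive root = -0.5000 + 0.8660i

3 roots at angles: 0°, 120°, 240°


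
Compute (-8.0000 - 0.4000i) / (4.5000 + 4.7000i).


Conjugate of z2 = 4.5000 - 4.7000i
Numerator: (-8.0000 - 0.4000i)(4.5000 - 4.7000i) = -37.8800 + 35.8000i
Denominator: 4.5^2 + 4.7^2 = 42.34
Result = (-37.8800 + 35.8000i)/42.34

-0.8947 + 0.8455i


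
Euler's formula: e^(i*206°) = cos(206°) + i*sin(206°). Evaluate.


cos(206°) = -0.8988
sin(206°) = -0.4384

e^(i*206°) = -0.8988 - 0.4384i


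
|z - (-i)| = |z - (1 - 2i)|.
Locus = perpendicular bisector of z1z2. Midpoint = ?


Equal distances means the locus is the perpendicular bisector of z1 and z2.
Midpoint = ((0+1)/2, (-1+(-2))/2) = (0.5000, -1.5000)

Perpendicular bisector through (0.5000, -1.5000)


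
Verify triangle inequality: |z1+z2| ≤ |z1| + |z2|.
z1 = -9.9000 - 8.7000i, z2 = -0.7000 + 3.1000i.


|z1| = sqrt((-9.9)^2 + (-8.7)^2) = sqrt(173.7) = 13.1795
|z2| = sqrt((-0.7)^2 + 3.1^2) = sqrt(10.1) = 3.1780
z1+z2 = -10.6000 - 5.6000i
|z1+z2| = sqrt(143.72) = 11.9883
|z1|+|z2| = 13.1795 + 3.1780 = 16.3575

|z1+z2| = 11.9883 ≤ |z1|+|z2| = 16.3575 (verified)


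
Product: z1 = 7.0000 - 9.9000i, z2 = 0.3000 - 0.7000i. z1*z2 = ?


Real = 7*0.3 - (-9.9)*(-0.7) = 2.1 - 6.93 = -4.83
Imag = 7*(-0.7) + 0.3*(-9.9) = -4.9 - (2.97) = -7.87

-4.8300 - 7.8700i


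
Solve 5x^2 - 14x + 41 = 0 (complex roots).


disc = (-14)^2 - 4*5*41 = 196 - 820 = -624
sqrt(|disc|) = sqrt(624) = 24.9800
Real part = 14/(2*5) = 1.4000
Imag part = 24.9800/(2*5) = 2.4980

1.4000 ± 2.4980i


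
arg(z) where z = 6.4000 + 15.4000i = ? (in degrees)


Re = 6.4, Im = 15.4
arg = atan2(15.4, 6.4) = 67.4330 degrees

arg(z) = 67.4330 degrees


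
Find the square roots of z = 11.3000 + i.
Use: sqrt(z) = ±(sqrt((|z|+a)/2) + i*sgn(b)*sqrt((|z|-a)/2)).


|z| = sqrt(127.69+1) = 11.3442
sqrt((|z|+a)/2) = sqrt((11.3442+11.3)/2) = sqrt(11.3221) = 3.3648
sqrt((|z|-a)/2) = sqrt((11.3442-11.3)/2) = sqrt(0.0221) = 0.1486

±(3.3648 + 0.1486i) i.e. 3.3648 + 0.1486i and -3.3648 - 0.1486i


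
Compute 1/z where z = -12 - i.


|z|^2 = 144+1 = 145
1/z = (-12 + 1i)/145

1/z = -0.0828 + 0.0069i


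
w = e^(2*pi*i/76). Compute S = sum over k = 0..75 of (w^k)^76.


The roots are w_k = w^k with w = e^(2*pi*i/76), and (w^k)^76 = (w^76)^k.
So S = 1 + u + u^2 + ... + u^(75) with u = w^76.
76 = 1*76 + 0, so 76 is a multiple of 76 and u = (w^76)^1 = 1.
Every one of the 76 terms equals 1: S = 76

S = 76


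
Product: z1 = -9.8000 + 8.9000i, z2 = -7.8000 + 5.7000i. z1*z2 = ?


Real = -9.8*(-7.8) - 8.9*5.7 = 76.44 - 50.73 = 25.71
Imag = -9.8*5.7 - (7.8)*8.9 = -55.86 - (69.42) = -125.28

25.7100 - 125.2800i


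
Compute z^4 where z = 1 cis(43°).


r^4 = 1^4 = 1
n*theta = 4*43° = 172° = 172° (mod 360)
a = 1*cos(172°) = -0.9903
b = 1*sin(172°) = 0.1392

1 cis(172°) = -0.9903 + 0.1392i


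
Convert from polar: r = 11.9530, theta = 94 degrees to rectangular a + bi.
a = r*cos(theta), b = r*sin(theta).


a = 11.9530*cos(94°) = 11.9530*(-0.06976) = -0.8338
b = 11.9530*sin(94°) = 11.9530*0.997564 = 11.9239

-0.8338 + 11.9239i


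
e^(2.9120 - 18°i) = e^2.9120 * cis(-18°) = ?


e^2.9120 = 18.3935
cos(-18°) = 0.95106
sin(-18°) = -0.309017
Real = 18.3935*0.95106 = 17.4933
Imag = 18.3935*(-0.309017) = -5.6839

17.4933 - 5.6839i


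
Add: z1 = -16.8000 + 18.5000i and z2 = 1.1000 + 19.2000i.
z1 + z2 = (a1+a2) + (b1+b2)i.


Real: -16.8 + 1.1 = -15.7
Imag: 18.5 + 19.2 = 37.7

-15.7000 + 37.7000i


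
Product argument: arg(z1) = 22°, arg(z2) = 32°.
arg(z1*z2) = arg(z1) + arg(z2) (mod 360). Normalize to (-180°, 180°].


arg(z1*z2) = 22° + 32° = 54°
Normalized to (-180°, 180°]: 54°

54°


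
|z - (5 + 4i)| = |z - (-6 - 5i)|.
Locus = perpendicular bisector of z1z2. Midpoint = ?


Equal distances means the locus is the perpendicular bisector of z1 and z2.
Midpoint = ((5+(-6))/2, (4+(-5))/2) = (-0.5000, -0.5000)

Perpendicular bisector through (-0.5000, -0.5000)


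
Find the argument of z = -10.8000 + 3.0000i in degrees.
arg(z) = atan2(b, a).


Re = -10.8, Im = 3
arg = atan2(3, -10.8) = 164.4759 degrees

arg(z) = 164.4759 degrees


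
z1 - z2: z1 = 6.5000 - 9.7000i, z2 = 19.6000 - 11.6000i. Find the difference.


Real: 6.5 - 19.6 = -13.1
Imag: -9.7 + 11.6 = 1.9

-13.1000 + 1.9000i


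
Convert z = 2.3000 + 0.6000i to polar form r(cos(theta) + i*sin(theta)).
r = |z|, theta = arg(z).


r = sqrt(5.29+0.36) = sqrt(5.65) = 2.3770
theta = atan2(0.6, 2.3) = 14.6209 degrees

r = 2.3770, theta = 14.6209 degrees


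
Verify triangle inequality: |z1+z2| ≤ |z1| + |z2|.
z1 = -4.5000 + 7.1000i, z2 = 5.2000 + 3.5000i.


|z1| = sqrt((-4.5)^2 + 7.1^2) = sqrt(70.66) = 8.4060
|z2| = sqrt(5.2^2 + 3.5^2) = sqrt(39.29) = 6.2682
z1+z2 = 0.7000 + 10.6000i
|z1+z2| = sqrt(112.85) = 10.6231
|z1|+|z2| = 8.4060 + 6.2682 = 14.6742

|z1+z2| = 10.6231 ≤ |z1|+|z2| = 14.6742 (verified)


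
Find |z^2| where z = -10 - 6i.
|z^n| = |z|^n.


|z| = sqrt(100+36) = sqrt(136) = 11.6619
|z^2| = |z|^2 = (sqrt(136))^2 = 136

|z^2| = 136


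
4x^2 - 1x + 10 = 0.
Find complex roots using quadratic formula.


disc = (-1)^2 - 4*4*10 = 1 - 160 = -159
sqrt(|disc|) = sqrt(159) = 12.6095
Real part = 1/(2*4) = 0.1250
Imag part = 12.6095/(2*4) = 1.5762

0.1250 ± 1.5762i


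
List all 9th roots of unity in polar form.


The 9th roots of unity are cis(360k/9°) for k=0..8
Angle step = 360/9 = 40°
Primitive root: cis(40°)
Primitive root = 0.7660 + 0.6428i

9 roots at angles: 0°, 40°, 80°, 120°, 160°, 200°, 240°, 280°, 320°


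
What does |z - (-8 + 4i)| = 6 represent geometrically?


|z - z0| = r is a circle with center z0 and radius r.
Center = (-8, 4), radius = 6

Circle with center (-8, 4) and radius 6


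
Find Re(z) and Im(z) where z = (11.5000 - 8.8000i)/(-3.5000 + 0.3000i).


Multiply by conjugate: (11.5000 - 8.8000i)(-3.5000 - 0.3000i) / ((-3.5)^2 + 0.3^2)
Numerator real = 11.5*(-3.5) - (8.8)*0.3 = -42.89
Numerator imag = -8.8*(-3.5) - 11.5*0.3 = 27.35
Denominator = 12.34
Re(z) = -42.89/12.34 = -3.4757
Im(z) = 27.35/12.34 = 2.2164

Re(z) = -3.4757, Im(z) = 2.2164


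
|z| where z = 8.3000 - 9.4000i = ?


|z| = sqrt(8.3^2 + (-9.4)^2) = sqrt(68.89 + 88.36) = sqrt(157.25) = 12.5399

|z| = 12.5399


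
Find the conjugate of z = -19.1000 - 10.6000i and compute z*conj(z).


z_bar = -19.1000 + 10.6000i
z*z_bar = (-19.1)^2 + (-10.6)^2 = 364.81 + 112.36 = 477.17

z_bar = -19.1000 + 10.6000i, z*z_bar = 477.17


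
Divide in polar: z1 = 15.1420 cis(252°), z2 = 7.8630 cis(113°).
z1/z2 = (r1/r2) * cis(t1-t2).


r = 15.1420 / 7.8630 = 1.9257
theta = 252° - 113° = 139° = 139° (mod 360)

1.9257 cis(139°)


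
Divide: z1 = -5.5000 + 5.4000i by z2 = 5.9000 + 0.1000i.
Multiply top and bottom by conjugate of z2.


Conjugate of z2 = 5.9000 - 0.1000i
Numerator: (-5.5000 + 5.4000i)(5.9000 - 0.1000i) = -31.9100 + 32.4100i
Denominator: 5.9^2 + 0.1^2 = 34.82
Result = (-31.9100 + 32.4100i)/34.82

-0.9164 + 0.9308i


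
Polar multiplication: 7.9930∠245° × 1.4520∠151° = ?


r = 7.9930 * 1.4520 = 11.6058
theta = 245° + 151° = 396° = 36° (mod 360)

11.6058 cis(36°)


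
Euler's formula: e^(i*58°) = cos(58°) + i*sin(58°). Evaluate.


cos(58°) = 0.5299
sin(58°) = 0.8480

e^(i*58°) = 0.5299 + 0.8480i


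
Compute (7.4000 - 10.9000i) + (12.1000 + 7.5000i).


Real: 7.4 + 12.1 = 19.5
Imag: -10.9 + 7.5 = -3.4

19.5000 - 3.4000i


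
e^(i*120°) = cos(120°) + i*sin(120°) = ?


cos(120°) = -0.5000
sin(120°) = 0.8660

e^(i*120°) = -0.5000 + 0.8660i


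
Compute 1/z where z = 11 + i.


|z|^2 = 121+1 = 122
1/z = (11 - 1i)/122

1/z = 0.0902 - 0.0082i


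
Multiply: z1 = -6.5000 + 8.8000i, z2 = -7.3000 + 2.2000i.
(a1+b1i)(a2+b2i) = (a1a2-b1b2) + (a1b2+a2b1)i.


Real = -6.5*(-7.3) - 8.8*2.2 = 47.45 - 19.36 = 28.09
Imag = -6.5*2.2 - (7.3)*8.8 = -14.3 - (64.24) = -78.54

28.0900 - 78.5400i


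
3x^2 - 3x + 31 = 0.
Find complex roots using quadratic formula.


disc = (-3)^2 - 4*3*31 = 9 - 372 = -363
sqrt(|disc|) = sqrt(363) = 19.0526
Real part = 3/(2*3) = 0.5000
Imag part = 19.0526/(2*3) = 3.1754

0.5000 ± 3.1754i


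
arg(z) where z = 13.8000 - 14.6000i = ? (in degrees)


Re = 13.8, Im = -14.6
arg = atan2(-14.6, 13.8) = -46.6135 degrees

arg(z) = -46.6135 degrees


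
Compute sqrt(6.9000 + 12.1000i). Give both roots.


|z| = sqrt(47.61+146.41) = 13.9291
sqrt((|z|+a)/2) = sqrt((13.9291+6.9)/2) = sqrt(10.4146) = 3.2272
sqrt((|z|-a)/2) = sqrt((13.9291-6.9)/2) = sqrt(3.5146) = 1.8747

±(3.2272 + 1.8747i) i.e. 3.2272 + 1.8747i and -3.2272 - 1.8747i


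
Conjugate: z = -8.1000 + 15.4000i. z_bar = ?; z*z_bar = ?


z_bar = -8.1000 - 15.4000i
z*z_bar = (-8.1)^2 + 15.4^2 = 65.61 + 237.16 = 302.77

z_bar = -8.1000 - 15.4000i, z*z_bar = 302.77


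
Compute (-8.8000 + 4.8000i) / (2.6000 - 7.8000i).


Conjugate of z2 = 2.6000 + 7.8000i
Numerator: (-8.8000 + 4.8000i)(2.6000 + 7.8000i) = -60.3200 - 56.1600i
Denominator: 2.6^2 + (-7.8)^2 = 67.6
Result = (-60.3200 - 56.1600i)/67.6

-0.8923 - 0.8308i


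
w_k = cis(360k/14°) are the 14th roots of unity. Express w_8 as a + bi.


Angle = 360*8/14 = 205.7143°
a = cos(205.7143°) = -0.9010
b = sin(205.7143°) = -0.4339

-0.9010 - 0.4339i


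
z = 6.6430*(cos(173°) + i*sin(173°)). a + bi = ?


a = 6.6430*cos(173°) = 6.6430*(-0.99255) = -6.5935
b = 6.6430*sin(173°) = 6.6430*0.12187 = 0.8096

-6.5935 + 0.8096i


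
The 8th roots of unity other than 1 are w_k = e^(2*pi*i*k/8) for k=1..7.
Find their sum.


With w = e^(2*pi*i/8), all 8 of the 8th roots of unity w^0 = 1, w, ..., w^(7) sum to 0: 1 + w + ... + w^(7) = (1 - w^8)/(1 - w) = 0 since w^8 = 1, w ≠ 1.
Removing the root 1: w + w^2 + ... + w^(7) = 0 - 1 = -1

Sum = -1


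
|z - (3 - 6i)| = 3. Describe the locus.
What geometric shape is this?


|z - z0| = r is a circle with center z0 and radius r.
Center = (3, -6), radius = 3

Circle with center (3, -6) and radius 3


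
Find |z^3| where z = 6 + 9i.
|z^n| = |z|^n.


|z| = sqrt(36+81) = sqrt(117) = 10.8167
|z^3| = |z|^3 = (sqrt(117))^3 = 117*sqrt(117)

|z^3| = 117*sqrt(117) ≈ 1265.5485


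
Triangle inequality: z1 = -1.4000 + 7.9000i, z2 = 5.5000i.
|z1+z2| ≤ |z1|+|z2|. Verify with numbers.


|z1| = sqrt((-1.4)^2 + 7.9^2) = sqrt(64.37) = 8.0231
|z2| = sqrt(0^2 + 5.5^2) = sqrt(30.25) = 5.5000
z1+z2 = -1.4000 + 13.4000i
|z1+z2| = sqrt(181.52) = 13.4729
|z1|+|z2| = 8.0231 + 5.5000 = 13.5231

|z1+z2| = 13.4729 ≤ |z1|+|z2| = 13.5231 (verified)


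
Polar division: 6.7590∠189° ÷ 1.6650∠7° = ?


r = 6.7590 / 1.6650 = 4.0595
theta = 189° - 7° = 182° = 182° (mod 360)

4.0595 cis(182°)


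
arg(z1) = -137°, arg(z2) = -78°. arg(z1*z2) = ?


arg(z1*z2) = -137° - 78° = -215°
Normalized to (-180°, 180°]: 145°

145°


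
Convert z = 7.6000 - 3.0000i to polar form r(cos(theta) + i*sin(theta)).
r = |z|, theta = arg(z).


r = sqrt(57.76+9) = sqrt(66.76) = 8.1707
theta = atan2(-3, 7.6) = -21.5410 degrees

r = 8.1707, theta = -21.5410 degrees


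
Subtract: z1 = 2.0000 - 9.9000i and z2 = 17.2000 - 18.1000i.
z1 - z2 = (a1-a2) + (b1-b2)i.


Real: 2 - 17.2 = -15.2
Imag: -9.9 + 18.1 = 8.2

-15.2000 + 8.2000i


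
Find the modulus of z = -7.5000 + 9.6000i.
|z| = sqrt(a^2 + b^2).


|z| = sqrt((-7.5)^2 + 9.6^2) = sqrt(56.25 + 92.16) = sqrt(148.41) = 12.1824

|z| = 12.1824


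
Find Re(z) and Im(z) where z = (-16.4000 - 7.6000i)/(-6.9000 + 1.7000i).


Multiply by conjugate: (-16.4000 - 7.6000i)(-6.9000 - 1.7000i) / ((-6.9)^2 + 1.7^2)
Numerator real = -16.4*(-6.9) - (7.6)*1.7 = 100.24
Numerator imag = -7.6*(-6.9) - (-16.4)*1.7 = 80.32
Denominator = 50.5
Re(z) = 100.24/50.5 = 1.9850
Im(z) = 80.32/50.5 = 1.5905

Re(z) = 1.9850, Im(z) = 1.5905


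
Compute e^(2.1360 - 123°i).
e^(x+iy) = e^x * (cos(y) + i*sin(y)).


e^2.1360 = 8.4655
cos(-123°) = -0.54464
sin(-123°) = -0.83867
Real = 8.4655*(-0.54464) = -4.6106
Imag = 8.4655*(-0.83867) = -7.0998

-4.6106 - 7.0998i


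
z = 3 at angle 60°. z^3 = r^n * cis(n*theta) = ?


r^3 = 3^3 = 27
n*theta = 3*60° = 180° = 180° (mod 360)
a = 27*cos(180°) = -27.0000
b = 27*sin(180°) = 0

27 cis(180°) = -27.0000 + 0i


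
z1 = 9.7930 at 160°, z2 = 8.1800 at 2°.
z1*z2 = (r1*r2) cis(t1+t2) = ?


r = 9.7930 * 8.1800 = 80.1067
theta = 160° + 2° = 162° = 162° (mod 360)

80.1067 cis(162°)


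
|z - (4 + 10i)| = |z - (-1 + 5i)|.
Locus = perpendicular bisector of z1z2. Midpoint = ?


Equal distances means the locus is the perpendicular bisector of z1 and z2.
Midpoint = ((4+(-1))/2, (10+5)/2) = (1.5000, 7.5000)

Perpendicular bisector through (1.5000, 7.5000)


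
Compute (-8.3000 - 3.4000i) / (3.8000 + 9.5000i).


Conjugate of z2 = 3.8000 - 9.5000i
Numerator: (-8.3000 - 3.4000i)(3.8000 - 9.5000i) = -63.8400 + 65.9300i
Denominator: 3.8^2 + 9.5^2 = 104.69
Result = (-63.8400 + 65.9300i)/104.69

-0.6098 + 0.6298i
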